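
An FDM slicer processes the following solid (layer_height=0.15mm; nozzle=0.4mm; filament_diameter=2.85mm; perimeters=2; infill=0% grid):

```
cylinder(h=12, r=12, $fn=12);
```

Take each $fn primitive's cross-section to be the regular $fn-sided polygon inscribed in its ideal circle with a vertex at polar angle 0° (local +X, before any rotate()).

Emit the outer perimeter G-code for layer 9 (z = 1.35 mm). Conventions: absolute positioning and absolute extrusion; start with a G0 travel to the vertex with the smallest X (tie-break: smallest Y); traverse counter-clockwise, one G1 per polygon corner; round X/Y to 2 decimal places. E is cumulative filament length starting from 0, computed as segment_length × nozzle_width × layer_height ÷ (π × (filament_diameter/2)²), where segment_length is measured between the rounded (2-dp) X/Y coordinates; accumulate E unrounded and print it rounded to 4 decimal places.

G0 X-12.00 Y0.00 Z1.35
G1 X-10.39 Y-6.00 E0.0584
G1 X-6.00 Y-10.39 E0.1168
G1 X0.00 Y-12.00 E0.1752
G1 X6.00 Y-10.39 E0.2337
G1 X10.39 Y-6.00 E0.2921
G1 X12.00 Y0.00 E0.3505
G1 X10.39 Y6.00 E0.4089
G1 X6.00 Y10.39 E0.4673
G1 X0.00 Y12.00 E0.5257
G1 X-6.00 Y10.39 E0.5842
G1 X-10.39 Y6.00 E0.6426
G1 X-12.00 Y0.00 E0.7010

At z = 1.35 mm: the r=12 cylinder gives a regular 12-gon of circumradius 12 (constant along its height). The outline is a single polygon with 12 vertices. Extrusion per mm of travel: 0.4 × 0.15 / (π × 1.425²) = 0.009405. Accumulating E over each segment gives final E = 0.7010.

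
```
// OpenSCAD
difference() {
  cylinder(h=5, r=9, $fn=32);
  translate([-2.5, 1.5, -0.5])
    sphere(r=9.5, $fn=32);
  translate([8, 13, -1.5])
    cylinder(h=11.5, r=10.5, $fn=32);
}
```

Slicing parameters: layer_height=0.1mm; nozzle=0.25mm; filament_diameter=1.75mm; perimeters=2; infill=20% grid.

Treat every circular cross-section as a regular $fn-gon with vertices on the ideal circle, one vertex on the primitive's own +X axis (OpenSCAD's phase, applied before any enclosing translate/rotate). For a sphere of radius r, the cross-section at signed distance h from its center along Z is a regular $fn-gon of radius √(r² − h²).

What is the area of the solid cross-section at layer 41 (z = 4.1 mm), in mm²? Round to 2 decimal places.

56.76 mm²

At z = 4.1 mm: the r=9 cylinder gives a regular 32-gon of circumradius 9 (constant along its height) (area = (32/2)·9.000²·sin(360°/32) = 252.84 mm²); the r=9.5 sphere at (-2.5, 1.5) contributes a regular 32-gon of circumradius √(9.5²−4.6²) = 8.312 (area = (32/2)·8.312²·sin(360°/32) = 215.66 mm²); the r=10.5 cylinder at (8, 13) gives a regular 32-gon of circumradius 10.5 (constant along its height) (area = (32/2)·10.500²·sin(360°/32) = 344.14 mm²); Taking the first minus the rest: starting from the r=9 cylinder (252.84 mm²), the r=9.5 sphere at (-2.5, 1.5) partially overlaps it — only the 182.76 mm² overlap (of its 215.66 mm²) is removed, clipping the outline; the r=10.5 cylinder at (8, 13) partially overlaps it — only the 13.32 mm² overlap (of its 344.14 mm²) is removed, clipping the outline — area = 56.76 mm². Overall, the cross-section is a single solid region. Net area = 56.76 mm².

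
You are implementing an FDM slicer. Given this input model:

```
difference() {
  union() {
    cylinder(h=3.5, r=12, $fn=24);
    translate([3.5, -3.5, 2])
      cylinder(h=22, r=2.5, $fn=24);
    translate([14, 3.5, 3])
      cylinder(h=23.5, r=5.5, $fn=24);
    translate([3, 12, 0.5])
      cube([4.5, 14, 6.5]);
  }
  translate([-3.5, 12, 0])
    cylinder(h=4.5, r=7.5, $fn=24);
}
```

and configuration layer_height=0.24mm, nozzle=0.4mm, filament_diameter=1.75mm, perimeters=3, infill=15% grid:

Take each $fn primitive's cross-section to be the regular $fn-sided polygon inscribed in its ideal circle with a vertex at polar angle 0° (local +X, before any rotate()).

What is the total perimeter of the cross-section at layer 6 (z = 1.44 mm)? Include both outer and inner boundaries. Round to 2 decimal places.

At z = 1.44 mm: the r=12 cylinder gives a regular 24-gon of circumradius 12 (constant along its height) (perimeter = 2·24·12.000·sin(180°/24) = 75.18 mm); the cylinder at (3.5, -3.5) does not reach this height (z outside [2, 24]); the cylinder at (14, 3.5) does not reach this height (z outside [3, 26.5]); the cube at (3, 12) (footprint 4.5×14) is included at this height (perimeter 37.00 mm); Merging all regions: the 2 present regions are separate (no shared area or edge), so areas and boundary lengths simply add and each stays a separate island — boundary = 112.18 mm; the r=7.5 cylinder at (-3.5, 12) contributes a regular 24-gon of circumradius 7.5 (perimeter = 2·24·7.500·sin(180°/24) = 46.99 mm); Taking the first minus the rest: starting from the result so far, the r=7.5 cylinder at (-3.5, 12) partially overlaps it — only the 70.07 mm² overlap (of its 174.70 mm²) is removed, clipping the outline — boundary = 114.31 mm. Overall, the cross-section has 2 separate islands. Total boundary length (outer) = 114.31 mm.

114.31 mm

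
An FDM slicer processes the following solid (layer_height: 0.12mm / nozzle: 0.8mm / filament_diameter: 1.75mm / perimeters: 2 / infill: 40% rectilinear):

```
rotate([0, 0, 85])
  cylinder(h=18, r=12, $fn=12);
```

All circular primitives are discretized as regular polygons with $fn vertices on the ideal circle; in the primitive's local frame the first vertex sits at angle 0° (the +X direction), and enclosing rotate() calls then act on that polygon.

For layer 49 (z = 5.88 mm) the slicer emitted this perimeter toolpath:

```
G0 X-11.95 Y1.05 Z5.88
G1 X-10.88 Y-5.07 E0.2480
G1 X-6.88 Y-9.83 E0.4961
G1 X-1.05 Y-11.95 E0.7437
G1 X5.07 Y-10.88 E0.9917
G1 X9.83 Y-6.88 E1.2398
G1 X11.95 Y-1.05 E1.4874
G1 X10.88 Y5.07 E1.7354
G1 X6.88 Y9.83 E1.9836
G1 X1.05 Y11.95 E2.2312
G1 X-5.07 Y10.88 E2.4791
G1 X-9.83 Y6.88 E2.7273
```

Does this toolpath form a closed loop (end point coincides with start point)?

Start point (G0): (-11.95, 1.05). End point (last G1): the path does not return to the start — open.

no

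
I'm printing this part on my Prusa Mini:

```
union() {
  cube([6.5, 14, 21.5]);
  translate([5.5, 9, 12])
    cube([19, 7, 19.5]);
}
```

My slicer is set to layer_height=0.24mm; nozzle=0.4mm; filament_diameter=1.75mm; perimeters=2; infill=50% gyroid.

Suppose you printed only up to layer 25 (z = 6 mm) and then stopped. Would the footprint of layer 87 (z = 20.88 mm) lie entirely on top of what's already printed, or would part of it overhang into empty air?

part overhangs

Compare the two slices. At z = 6: the cube is present — its section is the full 6.5×14 rectangle (area 91.00 mm²); the cube at (5.5, 9) does not reach this height (z outside [12, 31.5]); Taking the union: only the 6.5×14 cube is present, so the union is just that shape — area = 91.00 mm². At z = 20.88: the cube is present — its section is the full 6.5×14 rectangle (area 91.00 mm²); the cube at (5.5, 9) (footprint 19×7) is included at this height (area 133.00 mm²); Taking the union: the regions partially overlap — summed areas 224.00 mm² minus the doubly-counted overlap 5.00 mm² gives 219.00 mm² — area = 219.00 mm². Checking containment: at z = 20.88 the cross-section extends beyond the z = 6 cross-section by about 128.00 mm².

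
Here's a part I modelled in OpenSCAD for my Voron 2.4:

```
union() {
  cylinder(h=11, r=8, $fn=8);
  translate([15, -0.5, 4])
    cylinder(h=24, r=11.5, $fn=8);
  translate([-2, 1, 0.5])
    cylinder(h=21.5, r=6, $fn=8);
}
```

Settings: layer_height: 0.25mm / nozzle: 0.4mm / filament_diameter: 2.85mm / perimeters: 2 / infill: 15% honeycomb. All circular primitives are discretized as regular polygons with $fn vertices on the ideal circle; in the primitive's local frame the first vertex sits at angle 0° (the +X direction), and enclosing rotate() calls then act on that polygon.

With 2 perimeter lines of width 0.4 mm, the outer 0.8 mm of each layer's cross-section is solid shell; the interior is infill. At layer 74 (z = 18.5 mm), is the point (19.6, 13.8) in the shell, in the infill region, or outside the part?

At z = 18.5 mm: the cylinder is absent (z outside [0, 11]); the r=11.5 cylinder at (15, -0.5) contributes a regular 8-gon of circumradius 11.5; the r=6 cylinder at (-2, 1) gives a regular 8-gon of circumradius 6 (constant along its height); Combining (union): the 2 present regions are separate (no shared area or edge), so areas and boundary lengths simply add and each stays a separate island — 2 connected regions. Overall, the cross-section has 2 separate islands. The nearest boundary edge runs (15.00, 11.00)→(23.13, 7.63); distance from the point to it = 4.35 mm. The point is not inside any of the regions above, so it lies outside the cross-section (4.35 mm from the nearest boundary).

outside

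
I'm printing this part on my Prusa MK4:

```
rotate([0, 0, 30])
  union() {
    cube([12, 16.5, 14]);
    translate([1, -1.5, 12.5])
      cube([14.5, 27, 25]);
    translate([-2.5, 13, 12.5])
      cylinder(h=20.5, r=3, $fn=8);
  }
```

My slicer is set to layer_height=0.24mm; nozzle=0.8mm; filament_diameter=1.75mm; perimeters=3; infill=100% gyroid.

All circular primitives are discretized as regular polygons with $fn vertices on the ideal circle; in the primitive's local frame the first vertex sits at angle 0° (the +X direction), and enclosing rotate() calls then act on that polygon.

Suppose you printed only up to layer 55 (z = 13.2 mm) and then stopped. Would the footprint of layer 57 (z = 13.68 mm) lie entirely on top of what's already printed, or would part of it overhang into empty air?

entirely on top

Compare the two slices. At z = 13.2: the 12×16.5 cube contributes its full rectangle (area 198.00 mm²); the 14.5×27 cube at (1, -1.5) contributes its full rectangle (area 391.50 mm²); the r=3 cylinder at (-2.5, 13) contributes a regular 8-gon of circumradius 3 (area = (8/2)·3.000²·sin(360°/8) = 25.46 mm²); Combining (union): the regions partially overlap — summed areas 614.96 mm² minus the doubly-counted overlap 182.10 mm² gives 432.85 mm² — area = 432.85 mm²; (whole slice rotated 30° about Z — lengths, areas and connectivity unchanged). At z = 13.68: the cube is present — its section is the full 12×16.5 rectangle (area 198.00 mm²); the cube at (1, -1.5) is present — its section is the full 14.5×27 rectangle (area 391.50 mm²); the r=3 cylinder at (-2.5, 13) contributes a regular 8-gon of circumradius 3 (area = (8/2)·3.000²·sin(360°/8) = 25.46 mm²); Taking the union: the regions partially overlap — summed areas 614.96 mm² minus the doubly-counted overlap 182.10 mm² gives 432.85 mm² — area = 432.85 mm²; (rotated 30° about Z; rotation is an isometry so areas/perimeters/island counts are preserved). Checking containment: the cross-section at z = 13.68 is a subset of the cross-section at z = 13.2.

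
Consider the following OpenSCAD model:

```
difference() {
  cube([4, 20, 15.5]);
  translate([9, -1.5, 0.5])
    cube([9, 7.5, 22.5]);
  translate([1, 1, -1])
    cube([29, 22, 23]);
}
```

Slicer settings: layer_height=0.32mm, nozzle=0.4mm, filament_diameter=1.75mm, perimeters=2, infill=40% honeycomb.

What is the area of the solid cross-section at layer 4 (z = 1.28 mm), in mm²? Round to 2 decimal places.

23.00 mm²

At z = 1.28 mm: the 4×20 cube contributes its full rectangle (area 80.00 mm²); the cube at (9, -1.5) (footprint 9×7.5) is included at this height (area 67.50 mm²); the 29×22 cube at (1, 1) contributes its full rectangle (area 638.00 mm²); Subtracting the remaining from the first: starting from the 4×20 cube (80.00 mm²), the 9×7.5 cube at (9, -1.5) misses the remaining region (no effect); the 29×22 cube at (1, 1) partially overlaps it — only the 57.00 mm² overlap (of its 638.00 mm²) is removed, clipping the outline — area = 23.00 mm². Overall, the cross-section is a single solid region. Net area = 23.00 mm².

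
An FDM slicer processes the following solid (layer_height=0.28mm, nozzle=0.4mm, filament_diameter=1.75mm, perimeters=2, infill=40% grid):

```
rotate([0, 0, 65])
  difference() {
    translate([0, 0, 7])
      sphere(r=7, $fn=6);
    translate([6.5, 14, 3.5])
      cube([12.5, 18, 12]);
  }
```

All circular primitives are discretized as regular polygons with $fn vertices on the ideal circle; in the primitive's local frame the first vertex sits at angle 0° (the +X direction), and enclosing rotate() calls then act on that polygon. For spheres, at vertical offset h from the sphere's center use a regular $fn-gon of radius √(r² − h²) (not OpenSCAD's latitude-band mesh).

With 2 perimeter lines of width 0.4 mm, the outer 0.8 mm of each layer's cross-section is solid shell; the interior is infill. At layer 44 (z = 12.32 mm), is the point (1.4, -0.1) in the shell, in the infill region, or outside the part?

infill

At z = 12.32 mm: the r=7 sphere contributes a regular 6-gon of circumradius √(7²−5.32²) = 4.549; the cube at (6.5, 14) (footprint 12.5×18) is included at this height; After the difference (first − rest): starting from the r=7 sphere, the 12.5×18 cube at (6.5, 14) misses the remaining region (no effect) — 1 connected region; (whole slice rotated 65° about Z — lengths, areas and connectivity unchanged). Overall, the cross-section is a single solid region. Undo the 65° rotation: the query point maps to (0.501, -1.311) in the un-rotated model frame. The nearest boundary edge runs (2.27, -3.94)→(-2.27, -3.94); distance from the point to it = 2.63 mm. The point is inside the cross-section and 2.63 mm from the nearest boundary — more than the 0.8 mm shell width (2 × 0.4), so it's in the infill interior.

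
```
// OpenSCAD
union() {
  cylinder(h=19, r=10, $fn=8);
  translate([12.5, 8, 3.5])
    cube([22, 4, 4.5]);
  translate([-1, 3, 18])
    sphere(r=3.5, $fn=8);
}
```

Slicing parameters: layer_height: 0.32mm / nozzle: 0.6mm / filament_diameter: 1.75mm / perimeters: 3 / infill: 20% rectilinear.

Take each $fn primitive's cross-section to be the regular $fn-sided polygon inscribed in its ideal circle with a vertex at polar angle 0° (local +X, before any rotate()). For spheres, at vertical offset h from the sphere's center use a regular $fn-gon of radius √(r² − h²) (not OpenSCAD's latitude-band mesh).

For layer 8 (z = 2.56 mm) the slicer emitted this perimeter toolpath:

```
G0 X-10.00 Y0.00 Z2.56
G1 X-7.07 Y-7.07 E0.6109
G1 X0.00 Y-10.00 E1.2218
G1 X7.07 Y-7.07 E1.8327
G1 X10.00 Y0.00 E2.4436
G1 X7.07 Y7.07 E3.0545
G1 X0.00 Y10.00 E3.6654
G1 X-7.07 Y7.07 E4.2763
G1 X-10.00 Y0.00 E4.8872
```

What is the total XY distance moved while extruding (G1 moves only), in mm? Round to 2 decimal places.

61.22 mm

Sum the Euclidean lengths of each G1 segment: total = 61.22 mm.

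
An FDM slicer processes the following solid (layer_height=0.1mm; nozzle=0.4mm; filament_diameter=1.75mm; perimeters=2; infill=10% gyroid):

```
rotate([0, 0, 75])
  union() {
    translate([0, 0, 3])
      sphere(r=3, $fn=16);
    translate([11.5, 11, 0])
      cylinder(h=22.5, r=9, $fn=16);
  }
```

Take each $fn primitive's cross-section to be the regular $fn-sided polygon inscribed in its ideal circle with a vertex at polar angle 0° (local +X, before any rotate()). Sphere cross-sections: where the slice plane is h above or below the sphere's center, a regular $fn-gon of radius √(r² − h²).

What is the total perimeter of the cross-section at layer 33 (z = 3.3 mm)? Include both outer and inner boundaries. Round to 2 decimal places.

74.82 mm

At z = 3.3 mm: the r=3 sphere contributes a regular 16-gon of circumradius √(3²−0.3²) = 2.985 (perimeter = 2·16·2.985·sin(180°/16) = 18.63 mm); the r=9 cylinder at (11.5, 11) contributes a regular 16-gon of circumradius 9 (perimeter = 2·16·9.000·sin(180°/16) = 56.19 mm); Combining (union): the 2 present regions are separate (no shared area or edge), so areas and boundary lengths simply add and each stays a separate island — boundary = 74.82 mm; (rotated 75° about Z; rotation is an isometry so areas/perimeters/island counts are preserved). Overall, the cross-section has 2 separate islands. Total boundary length (outer) = 74.82 mm.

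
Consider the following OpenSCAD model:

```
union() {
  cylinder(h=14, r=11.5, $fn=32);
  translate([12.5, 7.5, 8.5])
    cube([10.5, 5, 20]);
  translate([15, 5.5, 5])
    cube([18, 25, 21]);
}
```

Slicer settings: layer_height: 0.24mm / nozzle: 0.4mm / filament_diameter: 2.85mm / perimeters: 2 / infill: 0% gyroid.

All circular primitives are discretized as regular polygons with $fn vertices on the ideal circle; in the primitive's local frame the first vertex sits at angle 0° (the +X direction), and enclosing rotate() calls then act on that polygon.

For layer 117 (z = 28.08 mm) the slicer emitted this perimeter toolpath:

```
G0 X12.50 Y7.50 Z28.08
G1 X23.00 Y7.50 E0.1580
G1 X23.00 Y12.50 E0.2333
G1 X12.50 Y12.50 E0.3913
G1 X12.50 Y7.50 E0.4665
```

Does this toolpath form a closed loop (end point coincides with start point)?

yes

Start point (G0): (12.50, 7.50). End point (last G1): the path returns to the start — closed.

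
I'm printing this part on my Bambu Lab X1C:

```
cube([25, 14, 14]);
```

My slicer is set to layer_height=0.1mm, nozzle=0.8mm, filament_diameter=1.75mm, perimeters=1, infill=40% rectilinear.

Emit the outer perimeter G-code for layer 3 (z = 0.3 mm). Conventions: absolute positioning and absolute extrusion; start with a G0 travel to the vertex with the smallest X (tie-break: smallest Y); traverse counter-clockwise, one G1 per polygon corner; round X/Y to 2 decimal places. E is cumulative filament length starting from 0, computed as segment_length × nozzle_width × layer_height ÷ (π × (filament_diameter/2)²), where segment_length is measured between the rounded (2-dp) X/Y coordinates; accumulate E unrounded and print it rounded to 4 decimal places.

At z = 0.3 mm: the cube (footprint 25×14) is included at this height. The outline is a single polygon with 4 vertices. Extrusion per mm of travel: 0.8 × 0.1 / (π × 0.875²) = 0.033260. Accumulating E over each segment gives final E = 2.5943.

G0 X0.00 Y0.00 Z0.30
G1 X25.00 Y0.00 E0.8315
G1 X25.00 Y14.00 E1.2971
G1 X0.00 Y14.00 E2.1286
G1 X0.00 Y0.00 E2.5943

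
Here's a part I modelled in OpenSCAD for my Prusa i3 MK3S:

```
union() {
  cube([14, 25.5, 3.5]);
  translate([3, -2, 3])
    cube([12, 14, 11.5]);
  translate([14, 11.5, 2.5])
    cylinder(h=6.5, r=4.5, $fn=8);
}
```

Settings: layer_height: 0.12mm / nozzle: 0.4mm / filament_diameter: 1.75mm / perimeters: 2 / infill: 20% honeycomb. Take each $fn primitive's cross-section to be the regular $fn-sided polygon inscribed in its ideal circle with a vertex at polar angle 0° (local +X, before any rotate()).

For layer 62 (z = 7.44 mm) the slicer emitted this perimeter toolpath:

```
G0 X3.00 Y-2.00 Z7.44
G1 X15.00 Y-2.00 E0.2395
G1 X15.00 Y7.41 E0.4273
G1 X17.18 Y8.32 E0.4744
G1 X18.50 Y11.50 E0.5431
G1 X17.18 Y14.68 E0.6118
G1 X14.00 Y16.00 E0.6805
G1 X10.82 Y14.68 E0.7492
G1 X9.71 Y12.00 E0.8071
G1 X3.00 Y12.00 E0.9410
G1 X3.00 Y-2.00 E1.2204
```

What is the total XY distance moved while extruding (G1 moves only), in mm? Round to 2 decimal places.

61.16 mm

Sum the Euclidean lengths of each G1 segment: total = 61.16 mm.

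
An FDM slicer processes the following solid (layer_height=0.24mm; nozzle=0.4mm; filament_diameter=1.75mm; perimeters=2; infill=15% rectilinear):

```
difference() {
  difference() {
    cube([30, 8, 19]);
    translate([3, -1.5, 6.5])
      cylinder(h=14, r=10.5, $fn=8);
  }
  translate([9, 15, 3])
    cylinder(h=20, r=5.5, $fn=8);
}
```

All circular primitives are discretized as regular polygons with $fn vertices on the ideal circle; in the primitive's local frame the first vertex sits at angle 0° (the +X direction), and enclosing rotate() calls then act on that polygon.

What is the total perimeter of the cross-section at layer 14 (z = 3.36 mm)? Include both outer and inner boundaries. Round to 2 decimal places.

76.00 mm

At z = 3.36 mm: the cube is present — its section is the full 30×8 rectangle (perimeter 76.00 mm); the cylinder at (3, -1.5) does not reach this height (z outside [6.5, 20.5]); After the difference (first − rest): none of the subtracted shapes is present at this height, so the 30×8 cube is unchanged — boundary = 76.00 mm; the r=5.5 cylinder at (9, 15) gives a regular 8-gon of circumradius 5.5 (constant along its height) (perimeter = 2·8·5.500·sin(180°/8) = 33.68 mm); Taking the first minus the rest: starting from that combined region, the r=5.5 cylinder at (9, 15) misses the remaining region (no effect) — boundary = 76.00 mm. Overall, the cross-section is a single solid region. Total boundary length (outer) = 76.00 mm.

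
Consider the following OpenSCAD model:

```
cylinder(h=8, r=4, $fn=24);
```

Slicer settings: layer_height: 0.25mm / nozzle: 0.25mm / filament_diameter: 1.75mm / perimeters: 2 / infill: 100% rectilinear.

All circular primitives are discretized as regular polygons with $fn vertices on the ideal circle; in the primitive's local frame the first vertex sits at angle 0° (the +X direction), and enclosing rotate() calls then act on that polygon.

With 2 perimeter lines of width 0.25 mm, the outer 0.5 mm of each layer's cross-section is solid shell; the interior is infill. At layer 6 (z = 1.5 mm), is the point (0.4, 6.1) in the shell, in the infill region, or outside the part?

outside

At z = 1.5 mm: the r=4 cylinder gives a regular 24-gon of circumradius 4 (constant along its height). Overall, the cross-section is a single solid region. The nearest boundary edge runs (1.04, 3.86)→(0.00, 4.00); distance from the point to it = 2.13 mm. The point is not inside any of the regions above, so it lies outside the cross-section (2.13 mm from the nearest boundary).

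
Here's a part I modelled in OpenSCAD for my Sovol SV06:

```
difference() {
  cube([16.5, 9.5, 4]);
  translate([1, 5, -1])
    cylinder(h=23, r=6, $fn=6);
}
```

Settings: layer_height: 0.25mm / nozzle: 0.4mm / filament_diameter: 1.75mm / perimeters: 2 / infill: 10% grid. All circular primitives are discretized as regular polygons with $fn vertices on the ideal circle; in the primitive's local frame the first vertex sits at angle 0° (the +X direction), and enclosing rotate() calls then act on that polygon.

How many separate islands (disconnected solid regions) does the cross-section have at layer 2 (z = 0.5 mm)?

1

At z = 0.5 mm: the cube (footprint 16.5×9.5) is included at this height; the r=6 cylinder at (1, 5) gives a regular 6-gon of circumradius 6 (constant along its height); Taking the first minus the rest: starting from the 16.5×9.5 cube, the r=6 cylinder at (1, 5) partially overlaps it — only the 53.44 mm² overlap (of its 93.53 mm²) is removed, clipping the outline — 1 connected region. Overall, the cross-section is a single solid region. Island count = 1.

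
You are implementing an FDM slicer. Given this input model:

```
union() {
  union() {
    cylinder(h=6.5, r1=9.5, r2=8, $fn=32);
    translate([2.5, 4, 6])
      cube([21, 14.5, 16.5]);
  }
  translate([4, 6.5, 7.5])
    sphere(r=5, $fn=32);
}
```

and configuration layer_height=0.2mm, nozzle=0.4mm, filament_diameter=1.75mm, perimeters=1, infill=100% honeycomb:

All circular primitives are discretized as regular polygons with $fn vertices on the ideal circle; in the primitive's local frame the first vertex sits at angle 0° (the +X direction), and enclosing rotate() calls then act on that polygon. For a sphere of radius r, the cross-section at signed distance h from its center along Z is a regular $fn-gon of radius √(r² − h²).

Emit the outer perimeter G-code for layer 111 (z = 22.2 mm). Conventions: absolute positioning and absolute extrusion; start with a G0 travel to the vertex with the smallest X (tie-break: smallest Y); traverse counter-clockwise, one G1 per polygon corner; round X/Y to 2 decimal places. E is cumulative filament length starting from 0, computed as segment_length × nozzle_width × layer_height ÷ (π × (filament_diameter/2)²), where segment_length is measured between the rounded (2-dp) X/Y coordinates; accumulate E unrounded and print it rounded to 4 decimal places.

G0 X2.50 Y4.00 Z22.20
G1 X23.50 Y4.00 E0.6985
G1 X23.50 Y18.50 E1.1807
G1 X2.50 Y18.50 E1.8792
G1 X2.50 Y4.00 E2.3615

At z = 22.2 mm: the cone is not intersected at this z (z outside [0, 6.5]); the cube at (2.5, 4) (footprint 21×14.5) is included at this height; Merging all regions: only the 21×14.5 cube at (2.5, 4) is present, so the union is just that shape — 1 connected region; the sphere at (4, 6.5) is absent (|z−center|=14.700 > r=5); Combining (union): only the result so far is present, so the union is just that shape — 1 connected region. The outline is a single polygon with 4 vertices. Extrusion per mm of travel: 0.4 × 0.2 / (π × 0.875²) = 0.033260. Accumulating E over each segment gives final E = 2.3615.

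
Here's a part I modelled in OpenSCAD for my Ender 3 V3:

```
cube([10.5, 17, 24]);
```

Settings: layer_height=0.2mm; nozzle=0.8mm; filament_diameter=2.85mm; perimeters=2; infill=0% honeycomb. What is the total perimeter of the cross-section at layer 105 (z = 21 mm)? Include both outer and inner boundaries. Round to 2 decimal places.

At z = 21 mm: the cube is present — its section is the full 10.5×17 rectangle (perimeter 55.00 mm). Overall, the cross-section is a single solid region. Total boundary length (outer) = 55.00 mm.

55.00 mm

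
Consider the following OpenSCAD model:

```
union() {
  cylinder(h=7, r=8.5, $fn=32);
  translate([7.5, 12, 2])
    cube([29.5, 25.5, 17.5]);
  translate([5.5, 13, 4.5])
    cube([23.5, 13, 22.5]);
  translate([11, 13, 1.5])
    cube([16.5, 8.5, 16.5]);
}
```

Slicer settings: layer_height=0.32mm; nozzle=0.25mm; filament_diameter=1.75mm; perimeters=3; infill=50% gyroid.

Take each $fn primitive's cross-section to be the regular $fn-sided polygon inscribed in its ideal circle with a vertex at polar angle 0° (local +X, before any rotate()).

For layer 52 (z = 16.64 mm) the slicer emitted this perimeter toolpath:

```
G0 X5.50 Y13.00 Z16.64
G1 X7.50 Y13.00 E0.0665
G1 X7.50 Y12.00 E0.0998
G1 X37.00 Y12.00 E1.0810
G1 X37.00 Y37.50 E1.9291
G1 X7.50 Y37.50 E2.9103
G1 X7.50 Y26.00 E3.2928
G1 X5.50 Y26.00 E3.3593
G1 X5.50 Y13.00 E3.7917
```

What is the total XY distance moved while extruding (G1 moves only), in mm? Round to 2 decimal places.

114.00 mm

Sum the Euclidean lengths of each G1 segment: total = 114.00 mm.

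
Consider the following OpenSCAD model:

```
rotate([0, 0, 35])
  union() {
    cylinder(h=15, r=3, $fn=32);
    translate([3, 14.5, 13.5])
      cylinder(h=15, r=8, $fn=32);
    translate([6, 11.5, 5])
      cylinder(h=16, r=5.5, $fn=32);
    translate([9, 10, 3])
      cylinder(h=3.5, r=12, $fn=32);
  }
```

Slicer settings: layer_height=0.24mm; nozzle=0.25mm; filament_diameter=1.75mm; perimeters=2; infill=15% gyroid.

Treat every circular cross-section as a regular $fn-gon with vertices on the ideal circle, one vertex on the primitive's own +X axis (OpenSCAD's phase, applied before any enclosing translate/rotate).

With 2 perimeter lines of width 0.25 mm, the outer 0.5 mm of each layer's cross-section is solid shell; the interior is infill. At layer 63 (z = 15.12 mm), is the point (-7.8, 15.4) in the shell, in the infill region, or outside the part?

At z = 15.12 mm: the cylinder does not reach this height (z outside [0, 15]); the r=8 cylinder at (3, 14.5) contributes a regular 32-gon of circumradius 8; the cylinder at (6, 11.5): section is a regular 32-gon, circumradius r=5.5; the cylinder at (9, 10) is not intersected at this z (z outside [3, 6.5]); Merging all regions: the regions partially overlap (shared area 80.34 mm²), so overlapping operands fuse into one piece — 1 connected region; (whole slice rotated 35° about Z — lengths, areas and connectivity unchanged). Overall, the cross-section is a single solid region. Undo the 35° rotation: the query point maps to (2.444, 17.089) in the un-rotated model frame. The nearest boundary edge runs (-0.06, 21.89)→(1.44, 22.35); distance from the point to it = 5.32 mm. The point is inside the cross-section and 5.32 mm from the nearest boundary — more than the 0.5 mm shell width (2 × 0.25), so it's in the infill interior.

infill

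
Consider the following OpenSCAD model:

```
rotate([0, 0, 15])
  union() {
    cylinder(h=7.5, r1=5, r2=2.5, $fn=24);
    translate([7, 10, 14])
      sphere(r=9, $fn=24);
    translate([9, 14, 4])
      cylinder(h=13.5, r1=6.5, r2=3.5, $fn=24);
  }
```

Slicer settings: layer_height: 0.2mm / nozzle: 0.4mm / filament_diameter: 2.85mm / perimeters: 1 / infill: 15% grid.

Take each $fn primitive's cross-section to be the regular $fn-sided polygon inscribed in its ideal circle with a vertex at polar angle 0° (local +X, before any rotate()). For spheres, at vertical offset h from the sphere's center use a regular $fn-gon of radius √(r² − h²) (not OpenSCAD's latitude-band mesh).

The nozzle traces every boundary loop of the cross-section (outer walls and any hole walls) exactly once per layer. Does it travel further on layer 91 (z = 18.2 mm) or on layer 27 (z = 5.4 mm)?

layer 27 (z = 5.4 mm)

Layer 91 (z = 18.2): the cone is not intersected at this z (z outside [0, 7.5]); the r=9 sphere at (7, 10) slices to a regular 24-gon of circumradius 7.960 (√(r²−h²) with h=4.2 from center) (perimeter = 2·24·7.960·sin(180°/24) = 49.87 mm); the cone at (9, 14) does not reach this height (z outside [4, 17.5]); Taking the union: only the r=9 sphere at (7, 10) is present, so the union is just that shape — boundary = 49.87 mm; (whole slice rotated 15° about Z — lengths, areas and connectivity unchanged). So its perimeter = 49.87 mm. Layer 27 (z = 5.4): the cone: at t=0.720 of its height the radius interpolates to r₁+(r₂−r₁)t = 3.200, giving a regular 24-gon of that circumradius (perimeter = 2·24·3.200·sin(180°/24) = 20.05 mm); the sphere at (7, 10): section is a regular 24-gon, circumradius = √(r²−h²) = √(9²−8.6²) = 2.653 (perimeter = 2·24·2.653·sin(180°/24) = 16.62 mm); the cone at (9, 14) (r1=6.5→r2=3.5) has section circumradius 6.189 here — a regular 24-gon (perimeter = 2·24·6.189·sin(180°/24) = 38.77 mm); Combining (union): the regions partially overlap (shared area 18.58 mm²), so the edge portions inside another operand are dropped and the merged outline is re-measured after clipping — boundary = 59.78 mm; (whole slice rotated 15° about Z — lengths, areas and connectivity unchanged). So its perimeter = 59.78 mm. Layer 27 is larger (59.78 vs 49.87 mm).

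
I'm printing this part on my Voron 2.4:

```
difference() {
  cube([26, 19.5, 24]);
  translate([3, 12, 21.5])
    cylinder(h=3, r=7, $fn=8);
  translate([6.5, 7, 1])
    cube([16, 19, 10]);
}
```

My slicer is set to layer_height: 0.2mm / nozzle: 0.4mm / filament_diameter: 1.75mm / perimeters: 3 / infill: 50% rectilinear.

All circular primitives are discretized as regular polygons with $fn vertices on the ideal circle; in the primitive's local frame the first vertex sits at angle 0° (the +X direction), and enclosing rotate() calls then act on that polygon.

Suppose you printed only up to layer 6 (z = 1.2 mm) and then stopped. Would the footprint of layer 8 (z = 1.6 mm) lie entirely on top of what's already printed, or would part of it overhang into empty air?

entirely on top

Compare the two slices. At z = 1.2: the cube is present — its section is the full 26×19.5 rectangle (area 507.00 mm²); the cylinder at (3, 12) is not intersected at this z (z outside [21.5, 24.5]); the cube at (6.5, 7) (footprint 16×19) is included at this height (area 304.00 mm²); After the difference (first − rest): starting from the 26×19.5 cube (507.00 mm²), the 16×19 cube at (6.5, 7) partially overlaps it — only the 200.00 mm² overlap (of its 304.00 mm²) is removed, clipping the outline — area = 307.00 mm². At z = 1.6: the 26×19.5 cube contributes its full rectangle (area 507.00 mm²); the cylinder at (3, 12) is not intersected at this z (z outside [21.5, 24.5]); the cube at (6.5, 7) is present — its section is the full 16×19 rectangle (area 304.00 mm²); Subtracting the remaining from the first: starting from the 26×19.5 cube (507.00 mm²), the 16×19 cube at (6.5, 7) partially overlaps it — only the 200.00 mm² overlap (of its 304.00 mm²) is removed, clipping the outline — area = 307.00 mm². Checking containment: the cross-section at z = 1.6 is a subset of the cross-section at z = 1.2.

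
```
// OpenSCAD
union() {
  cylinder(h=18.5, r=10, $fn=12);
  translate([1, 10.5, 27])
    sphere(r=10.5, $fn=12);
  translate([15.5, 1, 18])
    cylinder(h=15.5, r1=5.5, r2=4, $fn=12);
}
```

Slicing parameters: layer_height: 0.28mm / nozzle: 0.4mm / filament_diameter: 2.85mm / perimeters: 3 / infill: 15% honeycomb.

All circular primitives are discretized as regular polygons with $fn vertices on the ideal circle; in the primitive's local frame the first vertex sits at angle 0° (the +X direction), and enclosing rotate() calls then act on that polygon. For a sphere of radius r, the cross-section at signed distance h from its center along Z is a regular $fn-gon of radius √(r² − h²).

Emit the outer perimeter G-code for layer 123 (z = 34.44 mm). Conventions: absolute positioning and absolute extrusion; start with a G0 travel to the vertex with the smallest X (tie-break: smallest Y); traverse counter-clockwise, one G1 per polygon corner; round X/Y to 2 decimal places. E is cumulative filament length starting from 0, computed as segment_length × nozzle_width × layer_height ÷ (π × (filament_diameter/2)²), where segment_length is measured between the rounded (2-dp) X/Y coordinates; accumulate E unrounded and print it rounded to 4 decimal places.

G0 X-6.41 Y10.50 Z34.44
G1 X-5.42 Y6.80 E0.0672
G1 X-2.70 Y4.08 E0.1348
G1 X1.00 Y3.09 E0.2020
G1 X4.70 Y4.08 E0.2693
G1 X7.42 Y6.80 E0.3368
G1 X8.41 Y10.50 E0.4040
G1 X7.42 Y14.20 E0.4713
G1 X4.70 Y16.92 E0.5388
G1 X1.00 Y17.91 E0.6061
G1 X-2.70 Y16.92 E0.6733
G1 X-5.42 Y14.20 E0.7408
G1 X-6.41 Y10.50 E0.8081

At z = 34.44 mm: the cylinder is not intersected at this z (z outside [0, 18.5]); the r=10.5 sphere at (1, 10.5) slices to a regular 12-gon of circumradius 7.409 (√(r²−h²) with h=7.44 from center); the cone at (15.5, 1) is absent (z outside [18, 33.5]); Combining (union): only the r=10.5 sphere at (1, 10.5) is present, so the union is just that shape — 1 connected region. The outline is a single polygon with 12 vertices. Extrusion per mm of travel: 0.4 × 0.28 / (π × 1.425²) = 0.017557. Accumulating E over each segment gives final E = 0.8081.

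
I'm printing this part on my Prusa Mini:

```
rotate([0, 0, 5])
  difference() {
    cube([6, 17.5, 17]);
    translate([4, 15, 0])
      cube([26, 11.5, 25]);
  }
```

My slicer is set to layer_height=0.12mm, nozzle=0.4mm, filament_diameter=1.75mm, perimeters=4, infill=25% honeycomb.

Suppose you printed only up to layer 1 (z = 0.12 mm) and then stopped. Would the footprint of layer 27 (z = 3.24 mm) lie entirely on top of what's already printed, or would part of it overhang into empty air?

entirely on top

Compare the two slices. At z = 0.12: the cube (footprint 6×17.5) is included at this height (area 105.00 mm²); the 26×11.5 cube at (4, 15) contributes its full rectangle (area 299.00 mm²); Taking the first minus the rest: starting from the 6×17.5 cube (105.00 mm²), the 26×11.5 cube at (4, 15) partially overlaps it — only the 5.00 mm² overlap (of its 299.00 mm²) is removed, clipping the outline — area = 100.00 mm²; (whole slice rotated 5° about Z — lengths, areas and connectivity unchanged). At z = 3.24: the cube (footprint 6×17.5) is included at this height (area 105.00 mm²); the cube at (4, 15) (footprint 26×11.5) is included at this height (area 299.00 mm²); Taking the first minus the rest: starting from the 6×17.5 cube (105.00 mm²), the 26×11.5 cube at (4, 15) partially overlaps it — only the 5.00 mm² overlap (of its 299.00 mm²) is removed, clipping the outline — area = 100.00 mm²; (whole slice rotated 5° about Z — lengths, areas and connectivity unchanged). Checking containment: the cross-section at z = 3.24 is a subset of the cross-section at z = 0.12.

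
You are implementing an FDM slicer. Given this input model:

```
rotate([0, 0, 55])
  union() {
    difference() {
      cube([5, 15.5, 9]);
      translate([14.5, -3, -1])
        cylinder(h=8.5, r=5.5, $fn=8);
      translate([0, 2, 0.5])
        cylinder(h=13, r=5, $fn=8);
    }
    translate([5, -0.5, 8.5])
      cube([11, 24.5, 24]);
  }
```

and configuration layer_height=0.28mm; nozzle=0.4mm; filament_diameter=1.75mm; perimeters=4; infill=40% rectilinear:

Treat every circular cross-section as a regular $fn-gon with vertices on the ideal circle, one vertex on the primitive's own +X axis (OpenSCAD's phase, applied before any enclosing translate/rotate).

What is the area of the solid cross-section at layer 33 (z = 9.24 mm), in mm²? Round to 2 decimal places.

269.50 mm²

At z = 9.24 mm: the cube is not intersected at this z (z outside [0, 9]); the cylinder at (14.5, -3) is absent (z outside [-1, 7.5]); the r=5 cylinder at (0, 2) contributes a regular 8-gon of circumradius 5 (area = (8/2)·5.000²·sin(360°/8) = 70.71 mm²); Subtracting the remaining from the first: the first operand is absent here, so nothing remains; the cube at (5, -0.5) (footprint 11×24.5) is included at this height (area 269.50 mm²); Merging all regions: only the 11×24.5 cube at (5, -0.5) is present, so the union is just that shape — area = 269.50 mm²; (rotated 55° about Z; rotation is an isometry so areas/perimeters/island counts are preserved). Overall, the cross-section is a single solid region. Net area = 269.50 mm².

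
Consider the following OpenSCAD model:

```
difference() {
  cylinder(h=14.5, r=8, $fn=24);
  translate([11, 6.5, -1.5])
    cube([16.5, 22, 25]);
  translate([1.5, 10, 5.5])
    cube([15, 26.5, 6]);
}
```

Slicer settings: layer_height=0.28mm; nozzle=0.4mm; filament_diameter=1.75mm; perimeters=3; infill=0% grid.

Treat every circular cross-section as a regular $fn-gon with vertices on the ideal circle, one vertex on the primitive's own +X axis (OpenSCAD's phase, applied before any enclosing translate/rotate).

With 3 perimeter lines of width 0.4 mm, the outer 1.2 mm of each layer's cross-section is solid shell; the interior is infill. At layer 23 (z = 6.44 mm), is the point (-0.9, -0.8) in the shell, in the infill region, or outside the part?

At z = 6.44 mm: the r=8 cylinder gives a regular 24-gon of circumradius 8 (constant along its height); the 16.5×22 cube at (11, 6.5) contributes its full rectangle; the 15×26.5 cube at (1.5, 10) contributes its full rectangle; Taking the first minus the rest: starting from the r=8 cylinder, the 16.5×22 cube at (11, 6.5) misses the remaining region (no effect); the 15×26.5 cube at (1.5, 10) misses the remaining region (no effect) — 1 connected region. Overall, the cross-section is a single solid region. The nearest boundary edge runs (-5.66, -5.66)→(-6.93, -4.00); distance from the point to it = 6.73 mm. The point is inside the cross-section and 6.73 mm from the nearest boundary — more than the 1.2 mm shell width (3 × 0.4), so it's in the infill interior.

infill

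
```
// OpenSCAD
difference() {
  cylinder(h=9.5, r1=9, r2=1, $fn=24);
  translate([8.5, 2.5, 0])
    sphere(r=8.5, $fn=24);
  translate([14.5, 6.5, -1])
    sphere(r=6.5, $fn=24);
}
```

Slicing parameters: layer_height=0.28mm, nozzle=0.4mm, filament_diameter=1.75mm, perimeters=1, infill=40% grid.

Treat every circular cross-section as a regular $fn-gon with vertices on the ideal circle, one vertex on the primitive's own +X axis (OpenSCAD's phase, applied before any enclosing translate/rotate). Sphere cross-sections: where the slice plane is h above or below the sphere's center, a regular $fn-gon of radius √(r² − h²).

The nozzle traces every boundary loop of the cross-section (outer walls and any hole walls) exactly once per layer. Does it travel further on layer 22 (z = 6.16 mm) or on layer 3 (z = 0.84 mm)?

Layer 22 (z = 6.16): the cone (r1=9→r2=1) has section circumradius 3.813 here — a regular 24-gon (perimeter = 2·24·3.813·sin(180°/24) = 23.89 mm); the r=8.5 sphere at (8.5, 2.5) slices to a regular 24-gon of circumradius 5.857 (√(r²−h²) with h=6.16 from center) (perimeter = 2·24·5.857·sin(180°/24) = 36.70 mm); the sphere at (14.5, 6.5) is absent (|z−center|=7.160 > r=6.5); Taking the first minus the rest: starting from the cone, the r=8.5 sphere at (8.5, 2.5) partially overlaps it — only the 1.85 mm² overlap (of its 106.54 mm²) is removed, clipping the outline — boundary = 23.80 mm. So its perimeter = 23.80 mm. Layer 3 (z = 0.84): the cone (r1=9→r2=1) has section circumradius 8.293 here — a regular 24-gon (perimeter = 2·24·8.293·sin(180°/24) = 51.96 mm); the sphere at (8.5, 2.5): section is a regular 24-gon, circumradius = √(r²−h²) = √(8.5²−0.84²) = 8.458 (perimeter = 2·24·8.458·sin(180°/24) = 52.99 mm); the r=6.5 sphere at (14.5, 6.5) slices to a regular 24-gon of circumradius 6.234 (√(r²−h²) with h=1.84 from center) (perimeter = 2·24·6.234·sin(180°/24) = 39.06 mm); Taking the first minus the rest: starting from the cone, the r=8.5 sphere at (8.5, 2.5) partially overlaps it — only the 77.56 mm² overlap (of its 222.20 mm²) is removed, clipping the outline; the r=6.5 sphere at (14.5, 6.5) misses the remaining region (no effect) — boundary = 51.83 mm. So its perimeter = 51.83 mm. Layer 3 is larger (51.83 vs 23.80 mm).

layer 3 (z = 0.84 mm)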